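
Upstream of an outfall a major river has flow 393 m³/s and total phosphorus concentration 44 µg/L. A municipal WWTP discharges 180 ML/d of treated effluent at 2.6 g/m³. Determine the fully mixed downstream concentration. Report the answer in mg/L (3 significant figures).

0.0575 mg/L

180 ML/d = 2.083 m³/s.
44 µg/L = 0.044 mg/L.
By mass balance at complete mixing, C = (2.083·2.6 + 393·0.044) / (2.083 + 393) = 22.71/395.1 = 0.05748 mg/L.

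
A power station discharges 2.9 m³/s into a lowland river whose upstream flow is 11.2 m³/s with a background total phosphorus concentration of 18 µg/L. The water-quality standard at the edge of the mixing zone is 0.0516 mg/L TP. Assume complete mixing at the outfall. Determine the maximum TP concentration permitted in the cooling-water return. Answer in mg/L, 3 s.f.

18 µg/L = 0.018 mg/L.
Mass balance: 0.0516·14.1 = 2.9·Cₑ + 11.2·0.018.
Cₑ = (0.7276 − 0.2016) / 2.9 = 0.1814 mg/L.

0.181 mg/L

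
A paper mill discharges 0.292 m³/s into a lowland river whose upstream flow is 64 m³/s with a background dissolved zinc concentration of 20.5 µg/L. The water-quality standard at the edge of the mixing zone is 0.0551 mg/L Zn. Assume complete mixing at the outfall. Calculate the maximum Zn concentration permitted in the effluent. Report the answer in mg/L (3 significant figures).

20.5 µg/L = 0.0205 mg/L.
Mass balance: 0.0551·64.29 = 0.292·Cₑ + 64·0.0205.
Cₑ = (3.542 − 1.312) / 0.292 = 7.639 mg/L.

7.64 mg/L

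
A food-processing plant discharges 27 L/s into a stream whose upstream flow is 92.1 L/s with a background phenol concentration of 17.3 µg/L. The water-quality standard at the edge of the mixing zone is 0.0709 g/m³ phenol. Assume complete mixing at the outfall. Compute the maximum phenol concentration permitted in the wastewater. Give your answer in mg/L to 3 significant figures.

0.254 mg/L

27 L/s = 0.027 m³/s.
92.1 L/s = 0.0921 m³/s.
17.3 µg/L = 0.0173 mg/L.
Mass balance: 0.0709·0.1191 = 0.027·Cₑ + 0.0921·0.0173.
Cₑ = (0.008444 − 0.001593) / 0.027 = 0.2537 mg/L.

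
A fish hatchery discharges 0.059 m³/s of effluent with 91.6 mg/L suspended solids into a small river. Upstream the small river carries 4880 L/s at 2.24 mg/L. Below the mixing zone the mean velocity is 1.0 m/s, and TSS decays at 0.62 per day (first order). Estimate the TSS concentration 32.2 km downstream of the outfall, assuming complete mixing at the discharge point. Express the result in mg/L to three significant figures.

4880 L/s = 4.88 m³/s.
After complete mixing, C₀ = (0.059·91.6 + 4.88·2.24) / 4.939 = 3.307 mg/L.
Travel time t = 3.22e+04 m / 1.0 m/s = 3.22e+04 s = 0.3727 d.
C = 3.307·exp(−0.62·0.3727) = 3.307·0.7937 = 2.625 mg/L.

2.63 mg/L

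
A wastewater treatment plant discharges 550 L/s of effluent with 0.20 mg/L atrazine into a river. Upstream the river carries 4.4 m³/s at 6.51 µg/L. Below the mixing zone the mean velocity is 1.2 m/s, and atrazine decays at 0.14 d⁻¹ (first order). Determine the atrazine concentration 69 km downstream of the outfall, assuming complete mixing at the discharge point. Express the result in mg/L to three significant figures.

0.0255 mg/L

550 L/s = 0.55 m³/s.
6.51 µg/L = 0.00651 mg/L.
After complete mixing, C₀ = (0.55·0.2 + 4.4·0.00651) / 4.95 = 0.02801 mg/L.
Travel time t = 6.9e+04 m / 1.2 m/s = 5.75e+04 s = 0.6655 d.
C = 0.02801·exp(−0.14·0.6655) = 0.02801·0.911 = 0.02552 mg/L.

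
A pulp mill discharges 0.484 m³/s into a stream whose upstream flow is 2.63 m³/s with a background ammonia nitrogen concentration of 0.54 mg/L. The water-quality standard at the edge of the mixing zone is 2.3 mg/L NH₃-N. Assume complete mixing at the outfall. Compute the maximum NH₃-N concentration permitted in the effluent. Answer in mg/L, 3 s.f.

Mass balance: 2.3·3.114 = 0.484·Cₑ + 2.63·0.54.
Cₑ = (7.162 − 1.42) / 0.484 = 11.86 mg/L.

11.9 mg/L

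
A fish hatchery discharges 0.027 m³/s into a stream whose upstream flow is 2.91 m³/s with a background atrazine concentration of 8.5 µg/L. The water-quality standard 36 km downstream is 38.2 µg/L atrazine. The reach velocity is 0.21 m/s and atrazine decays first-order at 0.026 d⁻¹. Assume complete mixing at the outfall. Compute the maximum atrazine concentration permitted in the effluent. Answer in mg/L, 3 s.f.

3.46 mg/L

8.5 µg/L = 0.0085 mg/L.
38.2 µg/L = 0.0382 mg/L.
Travel time to the compliance point: t = 3.6e+04/0.21 = 1.714e+05 s = 1.984 d; decay factor exp(−0.026·1.984) = 0.9497.
So the concentration just after mixing may be at most 0.0382/0.9497 = 0.04022 mg/L.
Mass balance: 0.04022·2.937 = 0.027·Cₑ + 2.91·0.0085.
Cₑ = (0.1181 − 0.02474) / 0.027 = 3.459 mg/L.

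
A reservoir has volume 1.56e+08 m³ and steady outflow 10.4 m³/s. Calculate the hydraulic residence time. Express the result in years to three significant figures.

Q = 10.4 m³/s × 3.156e+07 s/yr = 3.282e+08 m³/yr.
Hydraulic residence time τ = V/Q = 1.56e+08/3.282e+08 = 0.4753 yr.

0.475 yr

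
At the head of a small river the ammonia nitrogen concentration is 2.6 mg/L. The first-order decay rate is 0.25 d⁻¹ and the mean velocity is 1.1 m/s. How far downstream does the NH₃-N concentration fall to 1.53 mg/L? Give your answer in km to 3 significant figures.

From C = C₀·e^(−kt), t = ln(C₀/C)/k = ln(2.6/1.53)/0.25 = 0.5302/0.25 = 2.121 d.
Distance = v·t = 1.1 m/s × 1.833e+05 s = 2.016e+05 m = 201.6 km.

202 km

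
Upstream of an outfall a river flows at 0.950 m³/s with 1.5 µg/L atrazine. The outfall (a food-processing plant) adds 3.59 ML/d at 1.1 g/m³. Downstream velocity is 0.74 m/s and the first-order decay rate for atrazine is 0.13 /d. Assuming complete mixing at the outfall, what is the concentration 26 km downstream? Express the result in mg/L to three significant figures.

3.59 ML/d = 0.04155 m³/s.
1.5 µg/L = 0.0015 mg/L.
After complete mixing, C₀ = (0.04155·1.1 + 0.95·0.0015) / 0.9916 = 0.04753 mg/L.
Travel time t = 2.6e+04 m / 0.74 m/s = 3.514e+04 s = 0.4067 d.
C = 0.04753·exp(−0.13·0.4067) = 0.04753·0.9485 = 0.04509 mg/L.

0.0451 mg/L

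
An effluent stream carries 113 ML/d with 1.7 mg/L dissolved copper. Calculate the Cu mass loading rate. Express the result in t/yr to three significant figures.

113 ML/d = 1.308 m³/s.
Mass flux = Q·C = 1.308 m³/s × 1.7 g/m³ = 2.223 g/s.
= 2.223 g/s × 31.56 = 70.16 t/yr.

70.2 t/yr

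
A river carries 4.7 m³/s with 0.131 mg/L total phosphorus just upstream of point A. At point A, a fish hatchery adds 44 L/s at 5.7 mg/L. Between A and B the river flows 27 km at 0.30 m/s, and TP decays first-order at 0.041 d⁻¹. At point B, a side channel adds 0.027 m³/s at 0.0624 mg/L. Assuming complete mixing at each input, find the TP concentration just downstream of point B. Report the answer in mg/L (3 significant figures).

44 L/s = 0.044 m³/s.
After input A: C = (4.7·0.131 + 0.044·5.7) / 4.744 = 0.1827 mg/L.
Over the 27 km reach to input B (t = 9e+04 s = 1.042 d), decay gives C = 0.1827·exp(−0.041·1.042) = 0.175 mg/L.
After input B: C = (4.744·0.175 + 0.027·0.0624) / 4.771 = 0.1744 mg/L.

0.174 mg/L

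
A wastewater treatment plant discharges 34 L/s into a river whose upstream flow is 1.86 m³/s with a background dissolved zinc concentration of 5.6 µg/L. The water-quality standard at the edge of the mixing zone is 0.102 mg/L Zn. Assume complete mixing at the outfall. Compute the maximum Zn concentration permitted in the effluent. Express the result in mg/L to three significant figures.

34 L/s = 0.034 m³/s.
5.6 µg/L = 0.0056 mg/L.
Mass balance: 0.102·1.894 = 0.034·Cₑ + 1.86·0.0056.
Cₑ = (0.1932 − 0.01042) / 0.034 = 5.376 mg/L.

5.38 mg/L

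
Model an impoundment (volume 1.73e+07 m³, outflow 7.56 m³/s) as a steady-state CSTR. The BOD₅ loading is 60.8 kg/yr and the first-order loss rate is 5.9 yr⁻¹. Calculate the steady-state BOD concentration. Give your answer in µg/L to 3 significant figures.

Outflow Q = 7.56 m³/s × 3.156e+07 s/yr = 2.386e+08 m³/yr.
Steady-state CSTR mass balance: W = Q·C + k·V·C, so C = W/(Q + kV).
Q + kV = 2.386e+08 + 5.9·1.73e+07 = 3.406e+08 m³/yr.
C = 60.8/3.406e+08 = 1.785e-07 kg/m³ = 0.0001785 mg/L = 0.1785 µg/L.

0.178 µg/L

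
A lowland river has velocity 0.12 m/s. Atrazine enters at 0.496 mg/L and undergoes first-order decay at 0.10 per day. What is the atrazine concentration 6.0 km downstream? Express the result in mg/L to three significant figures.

0.468 mg/L

Travel time t = 6.0 km / 0.12 m/s = 6000/0.12 = 5e+04 s = 0.5787 d.
First-order decay: C = 0.496·exp(−0.10·0.5787) = 0.496·0.9438 = 0.4681 mg/L.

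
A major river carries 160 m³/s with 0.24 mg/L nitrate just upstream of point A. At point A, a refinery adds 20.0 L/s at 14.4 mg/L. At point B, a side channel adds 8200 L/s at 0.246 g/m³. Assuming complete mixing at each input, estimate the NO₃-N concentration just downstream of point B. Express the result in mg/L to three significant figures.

20.0 L/s = 0.02 m³/s.
After input A: C = (160·0.24 + 0.02·14.4) / 160 = 0.2418 mg/L.
8200 L/s = 8.2 m³/s.
After input B: C = (160·0.2418 + 8.2·0.246) / 168.2 = 0.242 mg/L.

0.242 mg/L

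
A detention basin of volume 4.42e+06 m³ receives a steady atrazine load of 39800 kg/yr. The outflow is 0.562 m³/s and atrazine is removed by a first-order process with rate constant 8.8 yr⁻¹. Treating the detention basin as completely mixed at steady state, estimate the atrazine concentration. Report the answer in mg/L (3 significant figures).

Outflow Q = 0.562 m³/s × 3.156e+07 s/yr = 1.774e+07 m³/yr.
Steady-state CSTR mass balance: W = Q·C + k·V·C, so C = W/(Q + kV).
Q + kV = 1.774e+07 + 8.8·4.42e+06 = 5.663e+07 m³/yr.
C = 39800/5.663e+07 = 0.0007028 kg/m³ = 0.7028 mg/L.

0.703 mg/L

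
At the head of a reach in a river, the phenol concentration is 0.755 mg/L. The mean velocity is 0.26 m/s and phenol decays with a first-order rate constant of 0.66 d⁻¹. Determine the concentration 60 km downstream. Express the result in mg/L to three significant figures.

0.130 mg/L

Travel time t = 60 km / 0.26 m/s = 6e+04/0.26 = 2.308e+05 s = 2.671 d.
First-order decay: C = 0.755·exp(−0.66·2.671) = 0.755·0.1716 = 0.1295 mg/L.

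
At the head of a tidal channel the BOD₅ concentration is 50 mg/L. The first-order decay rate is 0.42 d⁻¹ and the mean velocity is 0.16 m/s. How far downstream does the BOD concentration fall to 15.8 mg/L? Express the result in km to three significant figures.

From C = C₀·e^(−kt), t = ln(C₀/C)/k = ln(50/15.8)/0.42 = 1.152/0.42 = 2.743 d.
Distance = v·t = 0.16 m/s × 2.37e+05 s = 3.792e+04 m = 37.92 km.

37.9 km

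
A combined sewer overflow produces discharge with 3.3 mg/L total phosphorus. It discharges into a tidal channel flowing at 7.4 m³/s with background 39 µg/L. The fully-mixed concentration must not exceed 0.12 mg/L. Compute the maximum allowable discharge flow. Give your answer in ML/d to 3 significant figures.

16.3 ML/d

39 µg/L = 0.039 mg/L.
Mass balance at complete mixing: C_std·(Q_w + Q_r) = Q_w·C_e + Q_r·C_b.
Rearranging, Q_w = Q_r·(C_std − C_b)/(C_e − C_std) = 7.4·(0.12 − 0.039) / (3.3 − 0.12) = 0.1885 m³/s.
= 16.29 ML/d.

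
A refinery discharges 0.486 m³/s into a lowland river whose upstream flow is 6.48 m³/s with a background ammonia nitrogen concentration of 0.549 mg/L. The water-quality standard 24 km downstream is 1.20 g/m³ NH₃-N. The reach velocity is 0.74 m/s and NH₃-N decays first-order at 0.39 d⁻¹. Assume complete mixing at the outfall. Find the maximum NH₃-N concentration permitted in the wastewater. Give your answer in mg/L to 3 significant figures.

12.6 mg/L

Travel time to the compliance point: t = 2.4e+04/0.74 = 3.243e+04 s = 0.3754 d; decay factor exp(−0.39·0.3754) = 0.8638.
So the concentration just after mixing may be at most 1.2/0.8638 = 1.389 mg/L.
Mass balance: 1.389·6.966 = 0.486·Cₑ + 6.48·0.549.
Cₑ = (9.677 − 3.558) / 0.486 = 12.59 mg/L.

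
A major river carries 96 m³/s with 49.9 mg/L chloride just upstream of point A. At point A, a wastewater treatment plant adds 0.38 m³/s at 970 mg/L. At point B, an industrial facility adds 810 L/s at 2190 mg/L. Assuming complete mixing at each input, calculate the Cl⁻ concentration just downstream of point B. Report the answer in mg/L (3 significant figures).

After input A: C = (96·49.9 + 0.38·970) / 96.38 = 53.53 mg/L.
810 L/s = 0.81 m³/s.
After input B: C = (96.38·53.53 + 0.81·2190) / 97.19 = 71.33 mg/L.

71.3 mg/L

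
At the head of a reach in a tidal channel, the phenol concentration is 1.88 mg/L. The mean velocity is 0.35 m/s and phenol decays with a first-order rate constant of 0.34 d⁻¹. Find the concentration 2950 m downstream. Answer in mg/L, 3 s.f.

1.82 mg/L

Travel time t = 2950 m / 0.35 m/s = 2950/0.35 = 8429 s = 0.09755 d.
First-order decay: C = 1.88·exp(−0.34·0.09755) = 1.88·0.9674 = 1.819 mg/L.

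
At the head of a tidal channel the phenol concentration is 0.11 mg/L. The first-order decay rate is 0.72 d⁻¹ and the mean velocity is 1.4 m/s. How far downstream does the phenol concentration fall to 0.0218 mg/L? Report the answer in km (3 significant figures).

From C = C₀·e^(−kt), t = ln(C₀/C)/k = ln(0.11/0.0218)/0.72 = 1.619/0.72 = 2.248 d.
Distance = v·t = 1.4 m/s × 1.942e+05 s = 2.719e+05 m = 271.9 km.

272 km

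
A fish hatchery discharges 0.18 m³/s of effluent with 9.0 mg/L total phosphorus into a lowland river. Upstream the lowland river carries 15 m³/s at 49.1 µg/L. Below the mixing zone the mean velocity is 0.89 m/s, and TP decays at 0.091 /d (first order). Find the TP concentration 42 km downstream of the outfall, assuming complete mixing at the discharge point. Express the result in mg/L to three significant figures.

49.1 µg/L = 0.0491 mg/L.
After complete mixing, C₀ = (0.18·9 + 15·0.0491) / 15.18 = 0.1552 mg/L.
Travel time t = 4.2e+04 m / 0.89 m/s = 4.719e+04 s = 0.5462 d.
C = 0.1552·exp(−0.091·0.5462) = 0.1552·0.9515 = 0.1477 mg/L.

0.148 mg/L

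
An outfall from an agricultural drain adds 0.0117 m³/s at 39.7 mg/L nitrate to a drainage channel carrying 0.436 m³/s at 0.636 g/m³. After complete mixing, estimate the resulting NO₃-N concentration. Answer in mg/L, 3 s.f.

By mass balance at complete mixing, C = (0.0117·39.7 + 0.436·0.636) / (0.0117 + 0.436) = 0.7418/0.4477 = 1.657 mg/L.

1.66 mg/L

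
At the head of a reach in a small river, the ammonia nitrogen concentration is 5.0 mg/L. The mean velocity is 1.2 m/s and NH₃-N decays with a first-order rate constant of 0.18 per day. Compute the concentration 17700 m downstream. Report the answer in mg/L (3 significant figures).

Travel time t = 17700 m / 1.2 m/s = 1.77e+04/1.2 = 1.475e+04 s = 0.1707 d.
First-order decay: C = 5.0·exp(−0.18·0.1707) = 5.0·0.9697 = 4.849 mg/L.

4.85 mg/L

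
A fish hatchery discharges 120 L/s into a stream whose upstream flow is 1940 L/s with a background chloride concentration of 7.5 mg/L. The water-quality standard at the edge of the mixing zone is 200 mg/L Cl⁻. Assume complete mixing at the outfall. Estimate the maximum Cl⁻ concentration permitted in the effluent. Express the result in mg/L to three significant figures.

120 L/s = 0.12 m³/s.
1940 L/s = 1.94 m³/s.
Mass balance: 200·2.06 = 0.12·Cₑ + 1.94·7.5.
Cₑ = (412 − 14.55) / 0.12 = 3312 mg/L.

3310 mg/L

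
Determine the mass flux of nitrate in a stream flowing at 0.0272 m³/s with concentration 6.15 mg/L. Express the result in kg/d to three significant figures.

14.5 kg/d

Mass flux = Q·C = 0.0272 m³/s × 6.15 g/m³ = 0.1673 g/s.
= 0.1673 g/s × 86.4 = 14.45 kg/d.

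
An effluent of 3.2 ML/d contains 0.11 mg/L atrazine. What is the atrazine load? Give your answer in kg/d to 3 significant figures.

3.2 ML/d = 0.03704 m³/s.
Mass flux = Q·C = 0.03704 m³/s × 0.11 g/m³ = 0.004074 g/s.
= 0.004074 g/s × 86.4 = 0.352 kg/d.

0.352 kg/d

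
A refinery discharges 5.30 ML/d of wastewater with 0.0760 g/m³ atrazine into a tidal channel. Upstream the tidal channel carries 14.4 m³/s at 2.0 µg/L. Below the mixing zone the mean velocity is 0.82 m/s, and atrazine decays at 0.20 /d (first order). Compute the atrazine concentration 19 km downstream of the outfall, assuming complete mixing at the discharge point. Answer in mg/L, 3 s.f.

5.30 ML/d = 0.06134 m³/s.
2.0 µg/L = 0.002 mg/L.
After complete mixing, C₀ = (0.06134·0.076 + 14.4·0.002) / 14.46 = 0.002314 mg/L.
Travel time t = 1.9e+04 m / 0.82 m/s = 2.317e+04 s = 0.2682 d.
C = 0.002314·exp(−0.20·0.2682) = 0.002314·0.9478 = 0.002193 mg/L.

0.00219 mg/L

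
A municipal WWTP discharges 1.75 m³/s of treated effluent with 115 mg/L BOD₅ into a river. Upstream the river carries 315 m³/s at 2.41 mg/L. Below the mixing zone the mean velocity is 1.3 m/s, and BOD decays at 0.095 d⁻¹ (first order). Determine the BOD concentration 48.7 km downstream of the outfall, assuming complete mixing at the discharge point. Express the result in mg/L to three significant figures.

2.91 mg/L

After complete mixing, C₀ = (1.75·115 + 315·2.41) / 316.8 = 3.032 mg/L.
Travel time t = 4.87e+04 m / 1.3 m/s = 3.746e+04 s = 0.4336 d.
C = 3.032·exp(−0.095·0.4336) = 3.032·0.9596 = 2.91 mg/L.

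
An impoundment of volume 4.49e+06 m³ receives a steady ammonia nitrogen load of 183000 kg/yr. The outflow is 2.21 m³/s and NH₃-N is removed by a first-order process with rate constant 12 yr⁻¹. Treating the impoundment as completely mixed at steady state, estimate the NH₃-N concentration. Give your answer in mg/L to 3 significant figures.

1.48 mg/L

Outflow Q = 2.21 m³/s × 3.156e+07 s/yr = 6.974e+07 m³/yr.
Steady-state CSTR mass balance: W = Q·C + k·V·C, so C = W/(Q + kV).
Q + kV = 6.974e+07 + 12·4.49e+06 = 1.236e+08 m³/yr.
C = 183000/1.236e+08 = 0.00148 kg/m³ = 1.48 mg/L.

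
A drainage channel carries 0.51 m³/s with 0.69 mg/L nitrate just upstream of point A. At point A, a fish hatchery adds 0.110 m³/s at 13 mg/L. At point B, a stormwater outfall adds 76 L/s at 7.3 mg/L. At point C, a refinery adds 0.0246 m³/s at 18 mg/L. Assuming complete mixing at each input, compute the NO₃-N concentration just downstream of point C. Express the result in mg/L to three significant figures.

3.86 mg/L

After input A: C = (0.51·0.69 + 0.11·13) / 0.62 = 2.874 mg/L.
76 L/s = 0.076 m³/s.
After input B: C = (0.62·2.874 + 0.076·7.3) / 0.696 = 3.357 mg/L.
After input C: C = (0.696·3.357 + 0.0246·18) / 0.7206 = 3.857 mg/L.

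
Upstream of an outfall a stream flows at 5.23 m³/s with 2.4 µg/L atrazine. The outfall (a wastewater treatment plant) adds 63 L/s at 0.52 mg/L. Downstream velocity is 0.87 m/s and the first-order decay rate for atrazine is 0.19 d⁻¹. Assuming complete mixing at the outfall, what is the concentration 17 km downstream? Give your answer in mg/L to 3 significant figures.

0.00820 mg/L

63 L/s = 0.063 m³/s.
2.4 µg/L = 0.0024 mg/L.
After complete mixing, C₀ = (0.063·0.52 + 5.23·0.0024) / 5.293 = 0.008561 mg/L.
Travel time t = 1.7e+04 m / 0.87 m/s = 1.954e+04 s = 0.2262 d.
C = 0.008561·exp(−0.19·0.2262) = 0.008561·0.9579 = 0.008201 mg/L.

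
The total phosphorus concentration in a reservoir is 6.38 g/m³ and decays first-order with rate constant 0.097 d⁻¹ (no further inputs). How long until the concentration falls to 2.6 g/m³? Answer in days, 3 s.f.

t = ln(C₀/C)/k = ln(6.38/2.6)/0.097 = 0.8977/0.097 = 9.254 d.

9.25 d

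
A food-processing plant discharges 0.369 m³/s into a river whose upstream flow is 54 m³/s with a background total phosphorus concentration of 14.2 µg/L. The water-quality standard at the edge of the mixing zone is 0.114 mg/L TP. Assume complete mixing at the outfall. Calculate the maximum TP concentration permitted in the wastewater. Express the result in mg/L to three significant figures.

14.2 µg/L = 0.0142 mg/L.
Mass balance: 0.114·54.37 = 0.369·Cₑ + 54·0.0142.
Cₑ = (6.198 − 0.7668) / 0.369 = 14.72 mg/L.

14.7 mg/L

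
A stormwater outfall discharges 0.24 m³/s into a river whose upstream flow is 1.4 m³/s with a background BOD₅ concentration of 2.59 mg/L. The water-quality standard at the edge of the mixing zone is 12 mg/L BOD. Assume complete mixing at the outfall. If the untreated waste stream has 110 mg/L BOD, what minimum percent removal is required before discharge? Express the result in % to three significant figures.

39.2 %

Mass balance: 12·1.64 = 0.24·Cₑ + 1.4·2.59.
Cₑ = (19.68 − 3.626) / 0.24 = 66.89 mg/L.
Required removal = 1 − 66.89/110 = 39.19 %.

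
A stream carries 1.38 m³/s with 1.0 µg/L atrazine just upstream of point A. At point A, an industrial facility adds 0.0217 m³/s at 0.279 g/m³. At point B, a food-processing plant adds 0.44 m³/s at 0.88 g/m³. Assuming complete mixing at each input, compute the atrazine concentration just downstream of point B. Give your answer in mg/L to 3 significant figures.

0.214 mg/L

1.0 µg/L = 0.001 mg/L.
After input A: C = (1.38·0.001 + 0.0217·0.279) / 1.402 = 0.005304 mg/L.
After input B: C = (1.402·0.005304 + 0.44·0.88) / 1.842 = 0.2143 mg/L.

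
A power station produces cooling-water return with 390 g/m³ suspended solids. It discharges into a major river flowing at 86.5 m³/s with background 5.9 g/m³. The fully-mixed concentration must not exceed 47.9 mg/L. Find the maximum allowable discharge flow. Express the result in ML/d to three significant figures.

Mass balance at complete mixing: C_std·(Q_w + Q_r) = Q_w·C_e + Q_r·C_b.
Rearranging, Q_w = Q_r·(C_std − C_b)/(C_e − C_std) = 86.5·(47.9 − 5.9) / (390 − 47.9) = 10.62 m³/s.
= 917.5 ML/d.

918 ML/d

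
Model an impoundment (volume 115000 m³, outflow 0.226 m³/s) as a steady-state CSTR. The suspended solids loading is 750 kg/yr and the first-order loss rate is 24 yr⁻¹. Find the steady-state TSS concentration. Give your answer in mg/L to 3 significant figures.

Outflow Q = 0.226 m³/s × 3.156e+07 s/yr = 7.132e+06 m³/yr.
Steady-state CSTR mass balance: W = Q·C + k·V·C, so C = W/(Q + kV).
Q + kV = 7.132e+06 + 24·115000 = 9.892e+06 m³/yr.
C = 750/9.892e+06 = 7.582e-05 kg/m³ = 0.07582 mg/L.

0.0758 mg/L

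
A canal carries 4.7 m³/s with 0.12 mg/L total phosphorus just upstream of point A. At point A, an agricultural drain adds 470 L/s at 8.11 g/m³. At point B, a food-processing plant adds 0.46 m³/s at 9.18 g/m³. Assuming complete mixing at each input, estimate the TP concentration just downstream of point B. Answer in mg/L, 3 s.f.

470 L/s = 0.47 m³/s.
After input A: C = (4.7·0.12 + 0.47·8.11) / 5.17 = 0.8464 mg/L.
After input B: C = (5.17·0.8464 + 0.46·9.18) / 5.63 = 1.527 mg/L.

1.53 mg/L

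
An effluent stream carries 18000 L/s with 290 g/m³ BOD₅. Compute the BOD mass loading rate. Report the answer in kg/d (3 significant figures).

18000 L/s = 18 m³/s.
Mass flux = Q·C = 18 m³/s × 290 g/m³ = 5220 g/s.
= 5220 g/s × 86.4 = 4.51e+05 kg/d.

451000 kg/d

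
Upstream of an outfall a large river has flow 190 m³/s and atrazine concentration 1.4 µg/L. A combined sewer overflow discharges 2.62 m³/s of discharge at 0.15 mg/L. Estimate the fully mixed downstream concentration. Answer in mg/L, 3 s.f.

0.00342 mg/L

1.4 µg/L = 0.0014 mg/L.
Flow-weighted mixing gives C = (2.62·0.15 + 190·0.0014) / (2.62 + 190) = 0.659/192.6 = 0.003421 mg/L.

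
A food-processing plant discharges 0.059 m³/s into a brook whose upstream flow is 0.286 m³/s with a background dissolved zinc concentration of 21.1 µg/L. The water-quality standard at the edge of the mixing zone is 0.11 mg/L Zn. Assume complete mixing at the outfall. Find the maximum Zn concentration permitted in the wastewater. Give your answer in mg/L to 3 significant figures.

0.541 mg/L

21.1 µg/L = 0.0211 mg/L.
Mass balance: 0.11·0.345 = 0.059·Cₑ + 0.286·0.0211.
Cₑ = (0.03795 − 0.006035) / 0.059 = 0.5409 mg/L.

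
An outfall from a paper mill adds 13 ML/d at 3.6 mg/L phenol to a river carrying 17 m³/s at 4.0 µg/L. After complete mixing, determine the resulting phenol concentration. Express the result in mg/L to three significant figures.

0.0355 mg/L

13 ML/d = 0.1505 m³/s.
4.0 µg/L = 0.004 mg/L.
Conservation of mass across the mixing zone: C = (0.1505·3.6 + 17·0.004) / (0.1505 + 17) = 0.6097/17.15 = 0.03555 mg/L.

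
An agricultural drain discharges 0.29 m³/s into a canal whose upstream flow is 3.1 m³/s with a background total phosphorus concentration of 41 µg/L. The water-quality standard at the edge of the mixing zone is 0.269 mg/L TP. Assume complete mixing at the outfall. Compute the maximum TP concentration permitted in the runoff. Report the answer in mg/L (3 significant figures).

41 µg/L = 0.041 mg/L.
Mass balance: 0.269·3.39 = 0.29·Cₑ + 3.1·0.041.
Cₑ = (0.9119 − 0.1271) / 0.29 = 2.706 mg/L.

2.71 mg/L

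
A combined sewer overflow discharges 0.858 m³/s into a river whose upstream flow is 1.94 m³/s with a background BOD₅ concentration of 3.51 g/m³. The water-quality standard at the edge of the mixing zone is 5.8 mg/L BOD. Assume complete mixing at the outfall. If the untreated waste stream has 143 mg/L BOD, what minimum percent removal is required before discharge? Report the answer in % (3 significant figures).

Mass balance: 5.8·2.798 = 0.858·Cₑ + 1.94·3.51.
Cₑ = (16.23 − 6.809) / 0.858 = 10.98 mg/L.
Required removal = 1 − 10.98/143 = 92.32 %.

92.3 %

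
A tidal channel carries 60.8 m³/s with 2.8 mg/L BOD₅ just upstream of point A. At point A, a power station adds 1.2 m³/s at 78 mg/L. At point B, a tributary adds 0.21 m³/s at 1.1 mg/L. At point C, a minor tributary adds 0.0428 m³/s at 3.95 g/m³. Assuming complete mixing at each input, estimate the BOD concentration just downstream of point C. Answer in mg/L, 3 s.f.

4.24 mg/L

After input A: C = (60.8·2.8 + 1.2·78) / 62 = 4.255 mg/L.
After input B: C = (62·4.255 + 0.21·1.1) / 62.21 = 4.245 mg/L.
After input C: C = (62.21·4.245 + 0.0428·3.95) / 62.25 = 4.245 mg/L.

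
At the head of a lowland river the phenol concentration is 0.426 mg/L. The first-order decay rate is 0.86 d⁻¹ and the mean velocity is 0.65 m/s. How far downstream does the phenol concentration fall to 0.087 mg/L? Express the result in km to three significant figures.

104 km

From C = C₀·e^(−kt), t = ln(C₀/C)/k = ln(0.426/0.087)/0.86 = 1.589/0.86 = 1.847 d.
Distance = v·t = 0.65 m/s × 1.596e+05 s = 1.037e+05 m = 103.7 km.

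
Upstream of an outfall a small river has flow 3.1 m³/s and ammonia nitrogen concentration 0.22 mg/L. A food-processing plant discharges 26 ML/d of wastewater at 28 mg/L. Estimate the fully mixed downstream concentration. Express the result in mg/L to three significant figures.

2.68 mg/L

26 ML/d = 0.3009 m³/s.
Conservation of mass across the mixing zone: C = (0.3009·28 + 3.1·0.22) / (0.3009 + 3.1) = 9.108/3.401 = 2.678 mg/L.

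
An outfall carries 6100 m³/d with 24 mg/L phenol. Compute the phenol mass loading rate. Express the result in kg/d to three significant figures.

146 kg/d

6100 m³/d = 0.0706 m³/s.
Mass flux = Q·C = 0.0706 m³/s × 24 g/m³ = 1.694 g/s.
= 1.694 g/s × 86.4 = 146.4 kg/d.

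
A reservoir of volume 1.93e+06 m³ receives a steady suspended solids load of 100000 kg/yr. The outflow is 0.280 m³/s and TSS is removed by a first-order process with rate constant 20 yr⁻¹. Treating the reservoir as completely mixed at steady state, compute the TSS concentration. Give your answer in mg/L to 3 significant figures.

2.11 mg/L

Outflow Q = 0.280 m³/s × 3.156e+07 s/yr = 8.836e+06 m³/yr.
Steady-state CSTR mass balance: W = Q·C + k·V·C, so C = W/(Q + kV).
Q + kV = 8.836e+06 + 20·1.93e+06 = 4.744e+07 m³/yr.
C = 100000/4.744e+07 = 0.002108 kg/m³ = 2.108 mg/L.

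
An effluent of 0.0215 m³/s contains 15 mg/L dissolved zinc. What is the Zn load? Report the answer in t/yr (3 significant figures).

10.2 t/yr

Mass flux = Q·C = 0.0215 m³/s × 15 g/m³ = 0.3225 g/s.
= 0.3225 g/s × 31.56 = 10.18 t/yr.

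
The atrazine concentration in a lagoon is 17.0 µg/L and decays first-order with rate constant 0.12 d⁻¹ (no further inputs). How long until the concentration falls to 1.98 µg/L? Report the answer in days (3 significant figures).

17.9 d

t = ln(C₀/C)/k = ln(17.0/1.98)/0.12 = 2.15/0.12 = 17.92 d.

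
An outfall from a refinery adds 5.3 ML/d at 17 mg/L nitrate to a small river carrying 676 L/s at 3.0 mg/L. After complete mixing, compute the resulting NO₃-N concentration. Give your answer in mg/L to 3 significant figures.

5.3 ML/d = 0.06134 m³/s.
676 L/s = 0.676 m³/s.
Conservation of mass across the mixing zone: C = (0.06134·17 + 0.676·3) / (0.06134 + 0.676) = 3.071/0.7373 = 4.165 mg/L.

4.16 mg/L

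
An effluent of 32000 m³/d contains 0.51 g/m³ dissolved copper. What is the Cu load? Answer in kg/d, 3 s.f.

16.3 kg/d

32000 m³/d = 0.3704 m³/s.
Mass flux = Q·C = 0.3704 m³/s × 0.51 g/m³ = 0.1889 g/s.
= 0.1889 g/s × 86.4 = 16.32 kg/d.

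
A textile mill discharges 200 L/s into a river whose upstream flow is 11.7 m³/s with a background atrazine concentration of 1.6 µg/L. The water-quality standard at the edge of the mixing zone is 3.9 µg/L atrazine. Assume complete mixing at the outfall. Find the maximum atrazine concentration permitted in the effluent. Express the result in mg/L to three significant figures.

0.138 mg/L

200 L/s = 0.2 m³/s.
1.6 µg/L = 0.0016 mg/L.
3.9 µg/L = 0.0039 mg/L.
Mass balance: 0.0039·11.9 = 0.2·Cₑ + 11.7·0.0016.
Cₑ = (0.04641 − 0.01872) / 0.2 = 0.1384 mg/L.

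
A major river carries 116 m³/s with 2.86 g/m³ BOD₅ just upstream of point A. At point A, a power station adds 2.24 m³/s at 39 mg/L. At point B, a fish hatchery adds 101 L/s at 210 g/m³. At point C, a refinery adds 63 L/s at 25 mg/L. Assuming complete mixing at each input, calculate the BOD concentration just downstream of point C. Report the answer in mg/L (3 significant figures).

After input A: C = (116·2.86 + 2.24·39) / 118.2 = 3.545 mg/L.
101 L/s = 0.101 m³/s.
After input B: C = (118.2·3.545 + 0.101·210) / 118.3 = 3.721 mg/L.
63 L/s = 0.063 m³/s.
After input C: C = (118.3·3.721 + 0.063·25) / 118.4 = 3.732 mg/L.

3.73 mg/L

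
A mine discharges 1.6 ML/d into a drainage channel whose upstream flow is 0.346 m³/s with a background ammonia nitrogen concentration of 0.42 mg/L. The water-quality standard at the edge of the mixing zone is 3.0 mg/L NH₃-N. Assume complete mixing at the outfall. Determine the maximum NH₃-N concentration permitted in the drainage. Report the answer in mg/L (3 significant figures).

51.2 mg/L

1.6 ML/d = 0.01852 m³/s.
Mass balance: 3·0.3645 = 0.01852·Cₑ + 0.346·0.42.
Cₑ = (1.094 − 0.1453) / 0.01852 = 51.2 mg/L.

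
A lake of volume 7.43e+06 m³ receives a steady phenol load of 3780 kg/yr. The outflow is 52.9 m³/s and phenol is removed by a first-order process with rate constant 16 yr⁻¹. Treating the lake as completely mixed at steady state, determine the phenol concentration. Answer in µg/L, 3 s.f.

Outflow Q = 52.9 m³/s × 3.156e+07 s/yr = 1.669e+09 m³/yr.
Steady-state CSTR mass balance: W = Q·C + k·V·C, so C = W/(Q + kV).
Q + kV = 1.669e+09 + 16·7.43e+06 = 1.788e+09 m³/yr.
C = 3780/1.788e+09 = 2.114e-06 kg/m³ = 0.002114 mg/L = 2.114 µg/L.

2.11 µg/L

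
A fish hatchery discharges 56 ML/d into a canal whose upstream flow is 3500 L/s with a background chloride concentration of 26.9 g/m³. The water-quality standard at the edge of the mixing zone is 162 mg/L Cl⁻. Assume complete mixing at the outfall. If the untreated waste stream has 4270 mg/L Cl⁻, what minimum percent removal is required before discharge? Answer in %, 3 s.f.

56 ML/d = 0.6481 m³/s.
3500 L/s = 3.5 m³/s.
Mass balance: 162·4.148 = 0.6481·Cₑ + 3.5·26.9.
Cₑ = (672 − 94.15) / 0.6481 = 891.5 mg/L.
Required removal = 1 − 891.5/4270 = 79.12 %.

79.1 %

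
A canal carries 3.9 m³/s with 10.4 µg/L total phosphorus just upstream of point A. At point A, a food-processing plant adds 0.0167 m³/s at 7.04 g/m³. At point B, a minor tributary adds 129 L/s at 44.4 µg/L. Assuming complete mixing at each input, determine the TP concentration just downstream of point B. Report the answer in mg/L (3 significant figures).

0.0405 mg/L

10.4 µg/L = 0.0104 mg/L.
After input A: C = (3.9·0.0104 + 0.0167·7.04) / 3.917 = 0.04037 mg/L.
129 L/s = 0.129 m³/s.
44.4 µg/L = 0.0444 mg/L.
After input B: C = (3.917·0.04037 + 0.129·0.0444) / 4.046 = 0.0405 mg/L.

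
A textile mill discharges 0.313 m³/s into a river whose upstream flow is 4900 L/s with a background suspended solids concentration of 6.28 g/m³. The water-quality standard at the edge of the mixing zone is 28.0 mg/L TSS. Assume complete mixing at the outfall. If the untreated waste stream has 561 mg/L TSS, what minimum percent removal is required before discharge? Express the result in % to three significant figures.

34.4 %

4900 L/s = 4.9 m³/s.
Mass balance: 28·5.213 = 0.313·Cₑ + 4.9·6.28.
Cₑ = (146 − 30.77) / 0.313 = 368 mg/L.
Required removal = 1 − 368/561 = 34.4 %.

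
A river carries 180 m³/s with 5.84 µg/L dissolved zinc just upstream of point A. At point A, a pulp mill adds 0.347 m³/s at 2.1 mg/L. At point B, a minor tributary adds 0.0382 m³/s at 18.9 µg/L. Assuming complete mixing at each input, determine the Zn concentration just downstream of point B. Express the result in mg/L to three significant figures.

5.84 µg/L = 0.00584 mg/L.
After input A: C = (180·0.00584 + 0.347·2.1) / 180.3 = 0.009869 mg/L.
18.9 µg/L = 0.0189 mg/L.
After input B: C = (180.3·0.009869 + 0.0382·0.0189) / 180.4 = 0.009871 mg/L.

0.00987 mg/L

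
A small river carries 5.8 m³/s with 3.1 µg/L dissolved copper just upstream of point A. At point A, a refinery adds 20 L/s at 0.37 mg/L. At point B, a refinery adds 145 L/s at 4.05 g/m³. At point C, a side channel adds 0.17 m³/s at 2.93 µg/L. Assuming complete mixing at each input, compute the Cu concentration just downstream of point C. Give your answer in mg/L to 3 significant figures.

3.1 µg/L = 0.0031 mg/L.
20 L/s = 0.02 m³/s.
After input A: C = (5.8·0.0031 + 0.02·0.37) / 5.82 = 0.004361 mg/L.
145 L/s = 0.145 m³/s.
After input B: C = (5.82·0.004361 + 0.145·4.05) / 5.965 = 0.1027 mg/L.
2.93 µg/L = 0.00293 mg/L.
After input C: C = (5.965·0.1027 + 0.17·0.00293) / 6.135 = 0.09994 mg/L.

0.0999 mg/L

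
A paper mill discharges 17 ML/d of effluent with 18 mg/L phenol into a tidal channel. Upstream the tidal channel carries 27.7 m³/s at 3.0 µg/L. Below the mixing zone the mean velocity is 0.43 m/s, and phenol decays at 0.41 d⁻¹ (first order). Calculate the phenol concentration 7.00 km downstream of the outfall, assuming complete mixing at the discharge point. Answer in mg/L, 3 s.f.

17 ML/d = 0.1968 m³/s.
3.0 µg/L = 0.003 mg/L.
After complete mixing, C₀ = (0.1968·18 + 27.7·0.003) / 27.9 = 0.1299 mg/L.
Travel time t = 7000 m / 0.43 m/s = 1.628e+04 s = 0.1884 d.
C = 0.1299·exp(−0.41·0.1884) = 0.1299·0.9257 = 0.1203 mg/L.

0.120 mg/L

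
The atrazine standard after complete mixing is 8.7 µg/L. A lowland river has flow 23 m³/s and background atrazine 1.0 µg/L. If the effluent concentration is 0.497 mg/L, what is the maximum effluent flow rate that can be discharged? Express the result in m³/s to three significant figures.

0.363 m³/s

1.0 µg/L = 0.001 mg/L.
8.7 µg/L = 0.0087 mg/L.
Mass balance at complete mixing: C_std·(Q_w + Q_r) = Q_w·C_e + Q_r·C_b.
Rearranging, Q_w = Q_r·(C_std − C_b)/(C_e − C_std) = 23·(0.0087 − 0.001) / (0.497 − 0.0087) = 0.3627 m³/s.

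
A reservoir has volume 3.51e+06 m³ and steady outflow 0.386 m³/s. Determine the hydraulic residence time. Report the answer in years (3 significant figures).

Q = 0.386 m³/s × 3.156e+07 s/yr = 1.218e+07 m³/yr.
Hydraulic residence time τ = V/Q = 3.51e+06/1.218e+07 = 0.2881 yr.

0.288 yr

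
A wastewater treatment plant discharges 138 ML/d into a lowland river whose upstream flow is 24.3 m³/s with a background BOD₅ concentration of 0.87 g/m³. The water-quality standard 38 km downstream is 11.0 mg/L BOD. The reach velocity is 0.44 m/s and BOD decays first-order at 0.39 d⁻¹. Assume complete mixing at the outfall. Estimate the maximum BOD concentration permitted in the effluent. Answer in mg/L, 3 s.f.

250 mg/L

138 ML/d = 1.597 m³/s.
Travel time to the compliance point: t = 3.8e+04/0.44 = 8.636e+04 s = 0.9996 d; decay factor exp(−0.39·0.9996) = 0.6772.
So the concentration just after mixing may be at most 11/0.6772 = 16.24 mg/L.
Mass balance: 16.24·25.9 = 1.597·Cₑ + 24.3·0.87.
Cₑ = (420.7 − 21.14) / 1.597 = 250.1 mg/L.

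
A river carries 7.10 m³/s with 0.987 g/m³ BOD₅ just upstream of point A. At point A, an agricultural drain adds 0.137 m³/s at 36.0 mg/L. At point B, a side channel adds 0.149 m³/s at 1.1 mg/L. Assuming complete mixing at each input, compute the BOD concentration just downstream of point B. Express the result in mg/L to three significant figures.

1.64 mg/L

After input A: C = (7.1·0.987 + 0.137·36) / 7.237 = 1.65 mg/L.
After input B: C = (7.237·1.65 + 0.149·1.1) / 7.386 = 1.639 mg/L.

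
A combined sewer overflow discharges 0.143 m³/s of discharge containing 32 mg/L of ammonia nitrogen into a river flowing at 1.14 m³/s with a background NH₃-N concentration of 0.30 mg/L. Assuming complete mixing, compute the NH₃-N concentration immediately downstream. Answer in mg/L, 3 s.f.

Flow-weighted mixing gives C = (0.143·32 + 1.14·0.3) / (0.143 + 1.14) = 4.918/1.283 = 3.833 mg/L.

3.83 mg/L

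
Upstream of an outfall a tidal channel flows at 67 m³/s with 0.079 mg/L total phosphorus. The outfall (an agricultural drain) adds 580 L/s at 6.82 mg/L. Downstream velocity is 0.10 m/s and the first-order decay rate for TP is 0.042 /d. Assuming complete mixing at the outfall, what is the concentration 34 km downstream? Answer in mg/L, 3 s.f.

580 L/s = 0.58 m³/s.
After complete mixing, C₀ = (0.58·6.82 + 67·0.079) / 67.58 = 0.1369 mg/L.
Travel time t = 3.4e+04 m / 0.10 m/s = 3.4e+05 s = 3.935 d.
C = 0.1369·exp(−0.042·3.935) = 0.1369·0.8477 = 0.116 mg/L.

0.116 mg/L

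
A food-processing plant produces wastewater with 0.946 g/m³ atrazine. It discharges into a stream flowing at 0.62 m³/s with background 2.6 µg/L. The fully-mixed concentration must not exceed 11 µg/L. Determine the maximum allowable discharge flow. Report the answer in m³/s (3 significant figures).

2.6 µg/L = 0.0026 mg/L.
11 µg/L = 0.011 mg/L.
Mass balance at complete mixing: C_std·(Q_w + Q_r) = Q_w·C_e + Q_r·C_b.
Rearranging, Q_w = Q_r·(C_std − C_b)/(C_e − C_std) = 0.62·(0.011 − 0.0026) / (0.946 − 0.011) = 0.00557 m³/s.

0.00557 m³/s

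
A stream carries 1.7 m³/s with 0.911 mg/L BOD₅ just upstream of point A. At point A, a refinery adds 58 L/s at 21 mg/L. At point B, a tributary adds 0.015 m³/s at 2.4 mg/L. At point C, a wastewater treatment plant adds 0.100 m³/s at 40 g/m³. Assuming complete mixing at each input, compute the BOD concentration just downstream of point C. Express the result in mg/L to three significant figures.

58 L/s = 0.058 m³/s.
After input A: C = (1.7·0.911 + 0.058·21) / 1.758 = 1.574 mg/L.
After input B: C = (1.758·1.574 + 0.015·2.4) / 1.773 = 1.581 mg/L.
After input C: C = (1.773·1.581 + 0.1·40) / 1.873 = 3.632 mg/L.

3.63 mg/L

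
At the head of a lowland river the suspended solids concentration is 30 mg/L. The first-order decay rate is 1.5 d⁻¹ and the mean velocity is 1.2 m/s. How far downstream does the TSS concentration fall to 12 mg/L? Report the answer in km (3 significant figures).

From C = C₀·e^(−kt), t = ln(C₀/C)/k = ln(30/12)/1.5 = 0.9163/1.5 = 0.6109 d.
Distance = v·t = 1.2 m/s × 5.278e+04 s = 6.333e+04 m = 63.33 km.

63.3 km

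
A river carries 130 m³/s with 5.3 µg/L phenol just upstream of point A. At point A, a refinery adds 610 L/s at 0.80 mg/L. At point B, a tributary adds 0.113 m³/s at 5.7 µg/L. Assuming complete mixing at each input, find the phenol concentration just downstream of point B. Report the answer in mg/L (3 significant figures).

0.00901 mg/L

5.3 µg/L = 0.0053 mg/L.
610 L/s = 0.61 m³/s.
After input A: C = (130·0.0053 + 0.61·0.8) / 130.6 = 0.009012 mg/L.
5.7 µg/L = 0.0057 mg/L.
After input B: C = (130.6·0.009012 + 0.113·0.0057) / 130.7 = 0.009009 mg/L.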